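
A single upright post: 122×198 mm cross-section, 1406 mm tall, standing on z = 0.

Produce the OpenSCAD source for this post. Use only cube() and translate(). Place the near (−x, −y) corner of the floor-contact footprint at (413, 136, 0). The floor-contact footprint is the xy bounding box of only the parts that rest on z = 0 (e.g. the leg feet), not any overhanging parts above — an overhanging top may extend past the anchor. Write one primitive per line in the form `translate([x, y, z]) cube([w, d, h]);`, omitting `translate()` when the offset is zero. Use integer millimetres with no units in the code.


translate([413, 136, 0]) cube([122, 198, 1406]);


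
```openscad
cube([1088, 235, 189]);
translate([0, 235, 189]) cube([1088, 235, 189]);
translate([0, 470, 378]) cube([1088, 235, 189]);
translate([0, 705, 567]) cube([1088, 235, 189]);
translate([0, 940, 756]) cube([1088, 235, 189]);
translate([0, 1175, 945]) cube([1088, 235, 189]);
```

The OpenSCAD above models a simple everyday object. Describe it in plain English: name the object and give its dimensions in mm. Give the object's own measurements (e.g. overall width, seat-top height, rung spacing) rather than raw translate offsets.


A straight staircase of 6 solid steps. Each step is 1088 mm wide (x), 235 mm deep (y, the going) and 189 mm tall (the rise). The first step rests on the floor; each subsequent step sits one going further in +y and one rise higher in +z, directly behind and above the previous step with no overlap.


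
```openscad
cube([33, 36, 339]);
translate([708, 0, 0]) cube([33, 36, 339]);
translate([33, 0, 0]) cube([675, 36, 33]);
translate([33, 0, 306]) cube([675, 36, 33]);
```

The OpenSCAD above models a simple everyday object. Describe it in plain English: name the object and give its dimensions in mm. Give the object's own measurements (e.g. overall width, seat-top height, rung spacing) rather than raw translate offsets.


A rectangular picture frame lying in the x–z plane (depth along y). The opening is 675 mm wide (x) by 273 mm tall (z), surrounded by a border 33 mm wide on all four sides. The frame is 36 mm deep and is made of two full-height vertical stiles with two horizontal rails fitted between them.


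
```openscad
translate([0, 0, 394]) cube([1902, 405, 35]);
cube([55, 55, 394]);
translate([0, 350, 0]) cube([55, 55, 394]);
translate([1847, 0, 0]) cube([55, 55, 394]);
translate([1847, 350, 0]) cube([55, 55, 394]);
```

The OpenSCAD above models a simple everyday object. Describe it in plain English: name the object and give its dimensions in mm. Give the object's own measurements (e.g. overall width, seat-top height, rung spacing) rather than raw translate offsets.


A bench: a 1902×405 mm seat slab, 35 mm thick, top at z = 429 mm, on four 55×55 mm square legs flush with the seat corners and standing on z = 0.


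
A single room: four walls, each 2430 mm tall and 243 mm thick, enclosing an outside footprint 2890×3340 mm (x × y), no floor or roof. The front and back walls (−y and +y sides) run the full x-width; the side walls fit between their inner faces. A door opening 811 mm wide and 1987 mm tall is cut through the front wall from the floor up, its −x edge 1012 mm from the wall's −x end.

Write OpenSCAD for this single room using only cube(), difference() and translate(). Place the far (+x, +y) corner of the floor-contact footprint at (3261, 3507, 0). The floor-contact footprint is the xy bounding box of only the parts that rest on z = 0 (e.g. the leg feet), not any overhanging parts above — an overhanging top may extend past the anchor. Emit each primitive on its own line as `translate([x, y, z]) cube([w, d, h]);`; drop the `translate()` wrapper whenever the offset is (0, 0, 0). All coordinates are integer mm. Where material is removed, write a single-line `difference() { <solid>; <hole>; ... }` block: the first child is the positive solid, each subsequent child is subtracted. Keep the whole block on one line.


difference() { translate([371, 167, 0]) cube([2890, 243, 2430]); translate([1383, 167, 0]) cube([811, 243, 1987]); }
translate([371, 3264, 0]) cube([2890, 243, 2430]);
translate([371, 410, 0]) cube([243, 2854, 2430]);
translate([3018, 410, 0]) cube([243, 2854, 2430]);


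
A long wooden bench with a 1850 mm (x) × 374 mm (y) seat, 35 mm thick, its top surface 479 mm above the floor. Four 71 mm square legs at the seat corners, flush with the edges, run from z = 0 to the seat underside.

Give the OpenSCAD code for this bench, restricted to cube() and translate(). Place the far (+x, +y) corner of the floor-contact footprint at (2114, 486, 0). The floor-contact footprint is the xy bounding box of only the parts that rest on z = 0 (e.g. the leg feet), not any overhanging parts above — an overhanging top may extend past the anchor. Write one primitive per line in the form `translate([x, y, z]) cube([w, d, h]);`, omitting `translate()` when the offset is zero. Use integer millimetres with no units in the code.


translate([264, 112, 444]) cube([1850, 374, 35]);
translate([264, 112, 0]) cube([71, 71, 444]);
translate([264, 415, 0]) cube([71, 71, 444]);
translate([2043, 112, 0]) cube([71, 71, 444]);
translate([2043, 415, 0]) cube([71, 71, 444]);


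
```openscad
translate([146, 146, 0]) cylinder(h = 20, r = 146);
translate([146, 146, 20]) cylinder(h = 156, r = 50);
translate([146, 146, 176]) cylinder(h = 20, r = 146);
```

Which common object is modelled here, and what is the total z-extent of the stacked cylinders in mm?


A spool. The overall height is 196 mm.

Three coaxial cylinders, large–small–large — a spool. Two 20 mm flanges and a 156 mm core give 20 + 156 + 20 = 196 mm.


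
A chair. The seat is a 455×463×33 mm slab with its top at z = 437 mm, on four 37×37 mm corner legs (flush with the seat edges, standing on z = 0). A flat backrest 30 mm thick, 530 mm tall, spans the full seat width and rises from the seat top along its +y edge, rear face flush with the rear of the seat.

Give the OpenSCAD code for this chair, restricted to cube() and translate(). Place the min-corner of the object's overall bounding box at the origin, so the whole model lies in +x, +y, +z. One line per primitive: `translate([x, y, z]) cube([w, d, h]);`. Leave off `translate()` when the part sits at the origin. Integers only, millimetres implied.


translate([0, 0, 404]) cube([455, 463, 33]);
cube([37, 37, 404]);
translate([418, 0, 0]) cube([37, 37, 404]);
translate([0, 426, 0]) cube([37, 37, 404]);
translate([418, 426, 0]) cube([37, 37, 404]);
translate([0, 433, 437]) cube([455, 30, 530]);


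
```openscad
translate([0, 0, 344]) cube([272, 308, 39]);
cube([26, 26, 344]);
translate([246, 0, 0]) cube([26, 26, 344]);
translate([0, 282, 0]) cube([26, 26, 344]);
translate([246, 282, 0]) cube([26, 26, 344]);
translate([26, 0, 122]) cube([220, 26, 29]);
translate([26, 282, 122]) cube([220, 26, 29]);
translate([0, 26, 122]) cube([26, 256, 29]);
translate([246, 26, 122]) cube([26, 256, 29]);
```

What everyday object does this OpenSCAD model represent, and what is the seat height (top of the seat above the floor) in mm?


A stool. The seat height is 383 mm.

A 272×308×39 slab at z = 344 on four corner posts — a stool. The seat top is 344 + 39 = 383 mm.


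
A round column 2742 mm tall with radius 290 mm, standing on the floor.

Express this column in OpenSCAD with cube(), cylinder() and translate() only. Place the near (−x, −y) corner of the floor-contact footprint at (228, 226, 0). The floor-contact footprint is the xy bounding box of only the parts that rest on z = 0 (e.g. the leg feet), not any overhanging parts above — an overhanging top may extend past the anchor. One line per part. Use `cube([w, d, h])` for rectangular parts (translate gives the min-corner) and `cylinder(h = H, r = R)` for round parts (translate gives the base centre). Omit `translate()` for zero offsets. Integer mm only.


translate([518, 516, 0]) cylinder(h = 2742, r = 290);


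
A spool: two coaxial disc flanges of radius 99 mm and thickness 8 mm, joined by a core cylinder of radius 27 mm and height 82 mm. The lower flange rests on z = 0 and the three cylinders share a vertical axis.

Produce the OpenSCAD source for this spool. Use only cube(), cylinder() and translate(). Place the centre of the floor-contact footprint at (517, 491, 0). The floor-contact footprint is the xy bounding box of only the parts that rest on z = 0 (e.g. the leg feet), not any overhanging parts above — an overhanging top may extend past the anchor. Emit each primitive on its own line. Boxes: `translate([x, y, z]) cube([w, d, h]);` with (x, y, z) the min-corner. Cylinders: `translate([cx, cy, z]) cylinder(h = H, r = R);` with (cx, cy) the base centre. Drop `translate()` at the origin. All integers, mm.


translate([517, 491, 0]) cylinder(h = 8, r = 99);
translate([517, 491, 8]) cylinder(h = 82, r = 27);
translate([517, 491, 90]) cylinder(h = 8, r = 99);


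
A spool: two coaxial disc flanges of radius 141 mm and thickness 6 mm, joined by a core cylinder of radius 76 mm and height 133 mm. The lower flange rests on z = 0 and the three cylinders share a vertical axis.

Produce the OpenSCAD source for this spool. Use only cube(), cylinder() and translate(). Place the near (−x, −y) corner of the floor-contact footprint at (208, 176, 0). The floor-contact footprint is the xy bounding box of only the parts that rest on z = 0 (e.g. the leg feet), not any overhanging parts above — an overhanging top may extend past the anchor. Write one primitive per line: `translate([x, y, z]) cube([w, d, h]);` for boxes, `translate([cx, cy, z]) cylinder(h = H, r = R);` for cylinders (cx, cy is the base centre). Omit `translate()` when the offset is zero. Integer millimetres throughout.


translate([349, 317, 0]) cylinder(h = 6, r = 141);
translate([349, 317, 6]) cylinder(h = 133, r = 76);
translate([349, 317, 139]) cylinder(h = 6, r = 141);


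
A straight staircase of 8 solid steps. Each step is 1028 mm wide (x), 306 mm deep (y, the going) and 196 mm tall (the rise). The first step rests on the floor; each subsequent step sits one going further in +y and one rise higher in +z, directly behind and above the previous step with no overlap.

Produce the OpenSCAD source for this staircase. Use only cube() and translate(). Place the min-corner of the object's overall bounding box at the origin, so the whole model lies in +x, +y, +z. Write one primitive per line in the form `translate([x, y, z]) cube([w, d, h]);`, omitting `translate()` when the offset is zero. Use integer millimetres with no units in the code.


cube([1028, 306, 196]);
translate([0, 306, 196]) cube([1028, 306, 196]);
translate([0, 612, 392]) cube([1028, 306, 196]);
translate([0, 918, 588]) cube([1028, 306, 196]);
translate([0, 1224, 784]) cube([1028, 306, 196]);
translate([0, 1530, 980]) cube([1028, 306, 196]);
translate([0, 1836, 1176]) cube([1028, 306, 196]);
translate([0, 2142, 1372]) cube([1028, 306, 196]);


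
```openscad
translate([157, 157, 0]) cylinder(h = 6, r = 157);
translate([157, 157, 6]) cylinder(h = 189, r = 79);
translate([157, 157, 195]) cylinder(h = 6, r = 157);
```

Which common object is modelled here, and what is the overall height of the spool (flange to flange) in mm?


A spool. The overall height is 201 mm.

Three coaxial cylinders, large–small–large — a spool. Two 6 mm flanges and a 189 mm core give 6 + 189 + 6 = 201 mm.


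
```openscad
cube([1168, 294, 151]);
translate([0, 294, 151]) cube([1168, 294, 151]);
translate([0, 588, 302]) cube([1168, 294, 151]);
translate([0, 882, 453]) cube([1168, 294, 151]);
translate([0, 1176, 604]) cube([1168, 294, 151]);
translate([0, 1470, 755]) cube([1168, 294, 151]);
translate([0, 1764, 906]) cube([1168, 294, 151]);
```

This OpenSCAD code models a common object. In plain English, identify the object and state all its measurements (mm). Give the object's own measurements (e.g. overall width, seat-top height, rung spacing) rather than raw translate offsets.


A straight staircase of 7 solid steps. Each step is 1168 mm wide (x), 294 mm deep (y, the going) and 151 mm tall (the rise). The first step rests on the floor; each subsequent step sits one going further in +y and one rise higher in +z, directly behind and above the previous step with no overlap.


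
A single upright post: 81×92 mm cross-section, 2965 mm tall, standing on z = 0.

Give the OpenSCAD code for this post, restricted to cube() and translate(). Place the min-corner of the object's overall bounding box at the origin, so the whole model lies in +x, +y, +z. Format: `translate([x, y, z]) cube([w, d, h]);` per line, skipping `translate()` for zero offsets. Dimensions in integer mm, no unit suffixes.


cube([81, 92, 2965]);


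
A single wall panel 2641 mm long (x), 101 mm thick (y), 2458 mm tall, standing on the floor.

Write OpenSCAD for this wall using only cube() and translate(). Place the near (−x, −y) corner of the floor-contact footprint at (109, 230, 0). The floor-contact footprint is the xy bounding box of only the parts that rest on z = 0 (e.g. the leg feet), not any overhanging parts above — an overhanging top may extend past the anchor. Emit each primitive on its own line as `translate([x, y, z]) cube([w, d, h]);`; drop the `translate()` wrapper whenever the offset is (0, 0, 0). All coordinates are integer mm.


translate([109, 230, 0]) cube([2641, 101, 2458]);


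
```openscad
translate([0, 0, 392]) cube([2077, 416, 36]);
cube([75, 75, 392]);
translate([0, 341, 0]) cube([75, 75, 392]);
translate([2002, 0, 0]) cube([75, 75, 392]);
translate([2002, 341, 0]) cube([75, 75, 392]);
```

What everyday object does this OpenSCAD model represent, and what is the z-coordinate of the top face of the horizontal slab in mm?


A bench. The seat-top height is 428 mm.

A long slab on four corner posts — a bench. The slab sits at z = 392 with thickness 36, so the top is 392 + 36 = 428 mm.


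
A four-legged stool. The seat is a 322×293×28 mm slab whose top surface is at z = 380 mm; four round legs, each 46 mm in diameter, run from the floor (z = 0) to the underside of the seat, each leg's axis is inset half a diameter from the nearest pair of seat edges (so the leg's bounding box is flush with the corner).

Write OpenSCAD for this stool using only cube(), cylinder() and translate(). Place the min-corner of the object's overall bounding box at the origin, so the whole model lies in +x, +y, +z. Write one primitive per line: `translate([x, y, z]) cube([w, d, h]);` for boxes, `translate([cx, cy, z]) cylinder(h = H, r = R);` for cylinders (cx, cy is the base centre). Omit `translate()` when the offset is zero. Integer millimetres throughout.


// leg_h = 380 - 28 = 352
translate([0, 0, 352]) cube([322, 293, 28]);
translate([23, 23, 0]) cylinder(h = 352, r = 23);
translate([299, 23, 0]) cylinder(h = 352, r = 23);
translate([23, 270, 0]) cylinder(h = 352, r = 23);
translate([299, 270, 0]) cylinder(h = 352, r = 23);


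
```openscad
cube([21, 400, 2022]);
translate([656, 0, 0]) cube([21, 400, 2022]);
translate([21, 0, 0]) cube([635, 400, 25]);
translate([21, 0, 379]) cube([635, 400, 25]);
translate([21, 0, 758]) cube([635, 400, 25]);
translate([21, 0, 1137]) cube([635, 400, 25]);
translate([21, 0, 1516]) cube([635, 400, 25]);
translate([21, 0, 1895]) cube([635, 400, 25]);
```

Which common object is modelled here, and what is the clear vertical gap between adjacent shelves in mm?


A bookshelf. The clear shelf gap is 354 mm.

Two tall side panels with 6 horizontal boards between them — a bookshelf. The first two shelf undersides are at z = 0 and z = 379; with shelf thickness 25, the clear gap is 379 − 0 − 25 = 354 mm.


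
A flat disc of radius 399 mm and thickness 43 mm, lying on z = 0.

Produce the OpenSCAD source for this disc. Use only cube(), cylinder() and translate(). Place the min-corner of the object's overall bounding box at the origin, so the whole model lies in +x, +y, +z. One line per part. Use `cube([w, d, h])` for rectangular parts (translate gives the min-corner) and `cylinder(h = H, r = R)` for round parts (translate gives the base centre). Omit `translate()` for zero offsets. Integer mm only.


translate([399, 399, 0]) cylinder(h = 43, r = 399);


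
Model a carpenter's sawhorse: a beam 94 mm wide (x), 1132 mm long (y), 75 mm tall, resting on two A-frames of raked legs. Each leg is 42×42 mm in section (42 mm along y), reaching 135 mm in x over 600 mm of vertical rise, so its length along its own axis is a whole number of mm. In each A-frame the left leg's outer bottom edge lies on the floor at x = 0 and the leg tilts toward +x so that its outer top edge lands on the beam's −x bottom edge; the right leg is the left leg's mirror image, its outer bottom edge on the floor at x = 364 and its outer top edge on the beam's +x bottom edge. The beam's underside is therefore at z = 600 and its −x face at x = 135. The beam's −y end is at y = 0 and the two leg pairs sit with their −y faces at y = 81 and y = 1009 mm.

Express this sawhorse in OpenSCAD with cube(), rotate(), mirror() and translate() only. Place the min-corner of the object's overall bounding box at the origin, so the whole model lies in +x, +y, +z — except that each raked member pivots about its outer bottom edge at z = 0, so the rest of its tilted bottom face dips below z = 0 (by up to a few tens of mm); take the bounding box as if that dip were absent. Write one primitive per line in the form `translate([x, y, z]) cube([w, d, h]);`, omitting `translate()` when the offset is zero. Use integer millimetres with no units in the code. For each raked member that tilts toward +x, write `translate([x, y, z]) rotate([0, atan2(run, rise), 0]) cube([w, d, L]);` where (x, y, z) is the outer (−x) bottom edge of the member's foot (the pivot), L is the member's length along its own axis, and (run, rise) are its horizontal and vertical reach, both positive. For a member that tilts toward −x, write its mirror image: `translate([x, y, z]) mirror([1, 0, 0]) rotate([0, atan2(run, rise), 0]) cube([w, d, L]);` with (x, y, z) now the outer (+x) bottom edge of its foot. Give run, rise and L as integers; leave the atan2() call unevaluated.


// leg length = √(135² + 600²) = 615
// right-leg outer foot x = 2·135 + 94 = 364
// beam min-corner = (135, 0, 600)
translate([135, 0, 600]) cube([94, 1132, 75]);
translate([0, 81, 0]) rotate([0, atan2(135, 600), 0]) cube([42, 42, 615]);
translate([364, 81, 0]) mirror([1, 0, 0]) rotate([0, atan2(135, 600), 0]) cube([42, 42, 615]);
translate([0, 1009, 0]) rotate([0, atan2(135, 600), 0]) cube([42, 42, 615]);
translate([364, 1009, 0]) mirror([1, 0, 0]) rotate([0, atan2(135, 600), 0]) cube([42, 42, 615]);


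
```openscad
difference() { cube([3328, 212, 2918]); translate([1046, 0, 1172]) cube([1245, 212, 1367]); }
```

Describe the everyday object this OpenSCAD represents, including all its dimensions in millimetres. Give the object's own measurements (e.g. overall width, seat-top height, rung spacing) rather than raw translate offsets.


A wall 3328 mm long (x), 212 mm thick (y), 2918 mm tall, with a rectangular window opening cut through it. The opening is 1245 mm wide and 1367 mm tall; its sill is at z = 1172 mm and its near (−x) edge is 1046 mm from the wall's −x end. The opening passes through the full wall thickness.


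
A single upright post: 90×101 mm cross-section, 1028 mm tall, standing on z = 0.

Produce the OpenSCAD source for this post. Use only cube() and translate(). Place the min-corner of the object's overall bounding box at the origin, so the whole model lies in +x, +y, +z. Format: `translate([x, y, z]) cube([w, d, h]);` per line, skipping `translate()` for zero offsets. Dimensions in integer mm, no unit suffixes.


cube([90, 101, 1028]);


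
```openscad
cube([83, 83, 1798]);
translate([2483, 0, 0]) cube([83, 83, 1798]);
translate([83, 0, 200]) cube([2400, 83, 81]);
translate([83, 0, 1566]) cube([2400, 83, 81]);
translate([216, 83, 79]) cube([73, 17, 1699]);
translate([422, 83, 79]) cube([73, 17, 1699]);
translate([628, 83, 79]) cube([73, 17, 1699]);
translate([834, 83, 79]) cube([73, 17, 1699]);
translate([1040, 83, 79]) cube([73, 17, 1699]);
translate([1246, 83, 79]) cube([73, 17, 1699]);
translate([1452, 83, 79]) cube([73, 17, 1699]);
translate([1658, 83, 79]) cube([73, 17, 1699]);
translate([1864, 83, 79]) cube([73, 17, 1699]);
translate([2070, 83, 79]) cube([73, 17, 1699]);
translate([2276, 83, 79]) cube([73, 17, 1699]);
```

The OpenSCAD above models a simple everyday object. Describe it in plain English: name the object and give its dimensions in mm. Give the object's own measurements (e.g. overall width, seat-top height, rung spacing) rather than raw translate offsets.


A fence section. Two 83×83 mm posts, 1798 mm tall, stand on the floor with a clear span of 2400 mm between their inner faces. Two horizontal rails of 83×81 mm section span the gap between the posts with their undersides at z = 200 mm and z = 1566 mm, flush with the posts' −y face. 11 pickets, each 73 mm wide, 17 mm thick and 1699 mm tall, are fixed to the +y face of the rails with their bottoms at z = 79 mm, spaced across the span with a 133 mm gap after the −x post and between neighbouring pickets, with 134 mm left before the +x post.


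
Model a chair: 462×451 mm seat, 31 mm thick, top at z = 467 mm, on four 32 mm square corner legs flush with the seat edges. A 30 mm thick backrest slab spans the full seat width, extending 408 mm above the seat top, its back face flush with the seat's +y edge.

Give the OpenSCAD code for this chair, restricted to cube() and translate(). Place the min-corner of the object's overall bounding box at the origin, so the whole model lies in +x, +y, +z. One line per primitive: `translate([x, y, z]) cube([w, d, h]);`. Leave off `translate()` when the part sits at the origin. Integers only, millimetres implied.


// leg_h = 467 - 31 = 436
translate([0, 0, 436]) cube([462, 451, 31]);
cube([32, 32, 436]);
translate([430, 0, 0]) cube([32, 32, 436]);
translate([0, 419, 0]) cube([32, 32, 436]);
translate([430, 419, 0]) cube([32, 32, 436]);
translate([0, 421, 467]) cube([462, 30, 408]);


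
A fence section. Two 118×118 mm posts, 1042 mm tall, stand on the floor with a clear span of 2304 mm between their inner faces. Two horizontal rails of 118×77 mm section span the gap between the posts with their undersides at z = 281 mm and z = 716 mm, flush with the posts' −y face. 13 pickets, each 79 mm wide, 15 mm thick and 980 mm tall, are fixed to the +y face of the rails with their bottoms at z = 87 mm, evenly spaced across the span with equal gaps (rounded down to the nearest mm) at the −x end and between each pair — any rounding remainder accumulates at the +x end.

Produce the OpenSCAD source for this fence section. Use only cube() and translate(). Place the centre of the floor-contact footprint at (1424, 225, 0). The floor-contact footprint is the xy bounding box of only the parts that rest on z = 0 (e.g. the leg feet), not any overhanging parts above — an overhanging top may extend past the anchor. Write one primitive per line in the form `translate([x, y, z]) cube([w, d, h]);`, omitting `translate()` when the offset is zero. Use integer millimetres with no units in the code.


translate([154, 166, 0]) cube([118, 118, 1042]);
translate([2576, 166, 0]) cube([118, 118, 1042]);
translate([272, 166, 281]) cube([2304, 118, 77]);
translate([272, 166, 716]) cube([2304, 118, 77]);
translate([363, 284, 87]) cube([79, 15, 980]);
translate([533, 284, 87]) cube([79, 15, 980]);
translate([703, 284, 87]) cube([79, 15, 980]);
translate([873, 284, 87]) cube([79, 15, 980]);
translate([1043, 284, 87]) cube([79, 15, 980]);
translate([1213, 284, 87]) cube([79, 15, 980]);
translate([1383, 284, 87]) cube([79, 15, 980]);
translate([1553, 284, 87]) cube([79, 15, 980]);
translate([1723, 284, 87]) cube([79, 15, 980]);
translate([1893, 284, 87]) cube([79, 15, 980]);
translate([2063, 284, 87]) cube([79, 15, 980]);
translate([2233, 284, 87]) cube([79, 15, 980]);
translate([2403, 284, 87]) cube([79, 15, 980]);


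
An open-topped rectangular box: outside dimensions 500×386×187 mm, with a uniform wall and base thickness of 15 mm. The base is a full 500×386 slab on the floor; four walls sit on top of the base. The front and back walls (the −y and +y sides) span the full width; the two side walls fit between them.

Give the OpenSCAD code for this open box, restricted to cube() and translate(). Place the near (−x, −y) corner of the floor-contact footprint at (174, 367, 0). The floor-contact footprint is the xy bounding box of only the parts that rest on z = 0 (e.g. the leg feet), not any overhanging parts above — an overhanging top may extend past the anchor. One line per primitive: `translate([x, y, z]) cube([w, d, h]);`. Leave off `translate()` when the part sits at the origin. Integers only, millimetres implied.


translate([174, 367, 0]) cube([500, 386, 15]);
translate([174, 367, 15]) cube([500, 15, 172]);
translate([174, 738, 15]) cube([500, 15, 172]);
translate([174, 382, 15]) cube([15, 356, 172]);
translate([659, 382, 15]) cube([15, 356, 172]);


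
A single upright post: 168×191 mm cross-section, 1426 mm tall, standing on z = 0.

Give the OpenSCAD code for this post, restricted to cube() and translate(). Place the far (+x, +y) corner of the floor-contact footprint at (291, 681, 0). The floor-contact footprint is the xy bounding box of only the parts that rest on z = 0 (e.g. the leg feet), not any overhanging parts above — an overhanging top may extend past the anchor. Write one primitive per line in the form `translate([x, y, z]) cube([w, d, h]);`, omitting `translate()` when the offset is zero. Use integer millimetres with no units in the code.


translate([123, 490, 0]) cube([168, 191, 1426]);


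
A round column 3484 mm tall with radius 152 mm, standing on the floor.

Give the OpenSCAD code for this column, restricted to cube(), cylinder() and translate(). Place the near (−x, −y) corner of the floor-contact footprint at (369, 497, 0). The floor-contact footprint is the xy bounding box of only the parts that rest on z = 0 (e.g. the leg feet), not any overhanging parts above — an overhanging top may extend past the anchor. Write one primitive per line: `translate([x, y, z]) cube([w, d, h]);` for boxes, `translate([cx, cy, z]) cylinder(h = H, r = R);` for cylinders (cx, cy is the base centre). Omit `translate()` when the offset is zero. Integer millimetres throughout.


translate([521, 649, 0]) cylinder(h = 3484, r = 152);


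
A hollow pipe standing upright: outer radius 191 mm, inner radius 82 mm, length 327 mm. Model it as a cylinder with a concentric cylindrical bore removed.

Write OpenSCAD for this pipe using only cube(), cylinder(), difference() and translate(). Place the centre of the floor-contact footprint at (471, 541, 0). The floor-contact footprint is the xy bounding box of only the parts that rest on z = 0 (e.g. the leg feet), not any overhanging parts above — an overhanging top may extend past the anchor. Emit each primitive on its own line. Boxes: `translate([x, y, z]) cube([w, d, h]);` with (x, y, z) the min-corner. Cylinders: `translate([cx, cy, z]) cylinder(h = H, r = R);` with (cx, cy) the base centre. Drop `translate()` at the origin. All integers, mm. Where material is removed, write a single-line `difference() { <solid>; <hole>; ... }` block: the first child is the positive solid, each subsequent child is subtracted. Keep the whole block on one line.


difference() { translate([471, 541, 0]) cylinder(h = 327, r = 191); translate([471, 541, 0]) cylinder(h = 327, r = 82); }


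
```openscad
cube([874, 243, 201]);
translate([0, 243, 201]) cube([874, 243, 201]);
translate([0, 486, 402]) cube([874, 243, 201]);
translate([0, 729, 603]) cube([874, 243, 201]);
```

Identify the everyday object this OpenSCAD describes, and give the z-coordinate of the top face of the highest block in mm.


A staircase. The total rise is 804 mm.

4 identical blocks, each offset up and back from the previous — a staircase. Each step is 201 mm tall and there are 4 of them, so the total rise is 4 × 201 = 804 mm.


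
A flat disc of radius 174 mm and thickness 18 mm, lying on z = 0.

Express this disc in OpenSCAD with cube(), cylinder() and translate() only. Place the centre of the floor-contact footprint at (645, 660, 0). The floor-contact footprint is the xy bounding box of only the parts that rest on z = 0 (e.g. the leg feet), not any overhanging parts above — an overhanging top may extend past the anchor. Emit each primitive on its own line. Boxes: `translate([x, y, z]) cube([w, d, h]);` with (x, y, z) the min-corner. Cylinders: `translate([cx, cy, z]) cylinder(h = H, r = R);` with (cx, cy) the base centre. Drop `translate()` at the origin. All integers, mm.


translate([645, 660, 0]) cylinder(h = 18, r = 174);


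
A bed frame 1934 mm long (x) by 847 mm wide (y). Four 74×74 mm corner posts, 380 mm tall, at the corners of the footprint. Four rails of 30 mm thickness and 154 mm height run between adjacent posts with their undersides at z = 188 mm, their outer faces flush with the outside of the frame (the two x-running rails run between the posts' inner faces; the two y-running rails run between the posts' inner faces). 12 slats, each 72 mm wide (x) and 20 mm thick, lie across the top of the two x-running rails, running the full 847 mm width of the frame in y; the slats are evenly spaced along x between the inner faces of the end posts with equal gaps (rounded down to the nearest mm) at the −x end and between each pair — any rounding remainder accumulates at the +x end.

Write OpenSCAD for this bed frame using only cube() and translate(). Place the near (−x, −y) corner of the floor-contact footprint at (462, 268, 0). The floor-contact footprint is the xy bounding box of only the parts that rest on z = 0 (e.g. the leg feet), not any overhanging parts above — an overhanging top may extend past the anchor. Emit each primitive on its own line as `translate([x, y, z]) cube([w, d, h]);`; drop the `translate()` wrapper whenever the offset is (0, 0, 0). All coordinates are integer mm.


// slat z = rail_z + rail_h = 188 + 154 = 342
// slat gap = ⌊(1786 − 12·72) / 13⌋ = 70
translate([462, 268, 0]) cube([74, 74, 380]);
translate([462, 1041, 0]) cube([74, 74, 380]);
translate([2322, 268, 0]) cube([74, 74, 380]);
translate([2322, 1041, 0]) cube([74, 74, 380]);
translate([536, 268, 188]) cube([1786, 30, 154]);
translate([536, 1085, 188]) cube([1786, 30, 154]);
translate([462, 342, 188]) cube([30, 699, 154]);
translate([2366, 342, 188]) cube([30, 699, 154]);
translate([606, 268, 342]) cube([72, 847, 20]);
translate([748, 268, 342]) cube([72, 847, 20]);
translate([890, 268, 342]) cube([72, 847, 20]);
translate([1032, 268, 342]) cube([72, 847, 20]);
translate([1174, 268, 342]) cube([72, 847, 20]);
translate([1316, 268, 342]) cube([72, 847, 20]);
translate([1458, 268, 342]) cube([72, 847, 20]);
translate([1600, 268, 342]) cube([72, 847, 20]);
translate([1742, 268, 342]) cube([72, 847, 20]);
translate([1884, 268, 342]) cube([72, 847, 20]);
translate([2026, 268, 342]) cube([72, 847, 20]);
translate([2168, 268, 342]) cube([72, 847, 20]);


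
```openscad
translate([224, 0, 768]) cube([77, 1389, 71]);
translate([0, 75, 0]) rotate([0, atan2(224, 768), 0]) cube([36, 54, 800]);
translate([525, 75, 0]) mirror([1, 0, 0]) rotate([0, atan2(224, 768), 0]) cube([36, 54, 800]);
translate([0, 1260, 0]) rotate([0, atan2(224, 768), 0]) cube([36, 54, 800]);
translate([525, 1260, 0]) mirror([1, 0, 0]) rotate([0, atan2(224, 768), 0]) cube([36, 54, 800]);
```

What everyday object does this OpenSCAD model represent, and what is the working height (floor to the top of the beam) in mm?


A sawhorse. The overall height is 839 mm.

A beam across two mirrored pairs of raked legs — a sawhorse. The beam's underside is at z = 768 (matching the legs' vertical rise in atan2(224, 768)) and the beam is 71 mm tall, so its top is at 768 + 71 = 839 mm. The raked legs top out at the beam's underside, so that is the highest point.


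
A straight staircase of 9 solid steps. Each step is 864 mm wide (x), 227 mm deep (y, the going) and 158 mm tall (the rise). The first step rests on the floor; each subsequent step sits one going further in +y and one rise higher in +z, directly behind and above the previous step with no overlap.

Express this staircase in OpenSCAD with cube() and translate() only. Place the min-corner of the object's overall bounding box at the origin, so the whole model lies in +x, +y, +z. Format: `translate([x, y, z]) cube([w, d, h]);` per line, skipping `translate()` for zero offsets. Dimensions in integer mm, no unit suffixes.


cube([864, 227, 158]);
translate([0, 227, 158]) cube([864, 227, 158]);
translate([0, 454, 316]) cube([864, 227, 158]);
translate([0, 681, 474]) cube([864, 227, 158]);
translate([0, 908, 632]) cube([864, 227, 158]);
translate([0, 1135, 790]) cube([864, 227, 158]);
translate([0, 1362, 948]) cube([864, 227, 158]);
translate([0, 1589, 1106]) cube([864, 227, 158]);
translate([0, 1816, 1264]) cube([864, 227, 158]);


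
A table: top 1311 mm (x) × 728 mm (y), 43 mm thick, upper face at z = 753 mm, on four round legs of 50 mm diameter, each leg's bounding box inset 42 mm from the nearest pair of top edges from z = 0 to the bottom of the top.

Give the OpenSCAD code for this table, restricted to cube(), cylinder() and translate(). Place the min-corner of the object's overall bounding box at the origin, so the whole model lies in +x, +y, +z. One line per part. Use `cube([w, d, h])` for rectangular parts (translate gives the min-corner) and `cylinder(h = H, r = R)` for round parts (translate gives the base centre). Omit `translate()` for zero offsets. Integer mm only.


translate([0, 0, 710]) cube([1311, 728, 43]);
translate([67, 67, 0]) cylinder(h = 710, r = 25);
translate([1244, 67, 0]) cylinder(h = 710, r = 25);
translate([67, 661, 0]) cylinder(h = 710, r = 25);
translate([1244, 661, 0]) cylinder(h = 710, r = 25);


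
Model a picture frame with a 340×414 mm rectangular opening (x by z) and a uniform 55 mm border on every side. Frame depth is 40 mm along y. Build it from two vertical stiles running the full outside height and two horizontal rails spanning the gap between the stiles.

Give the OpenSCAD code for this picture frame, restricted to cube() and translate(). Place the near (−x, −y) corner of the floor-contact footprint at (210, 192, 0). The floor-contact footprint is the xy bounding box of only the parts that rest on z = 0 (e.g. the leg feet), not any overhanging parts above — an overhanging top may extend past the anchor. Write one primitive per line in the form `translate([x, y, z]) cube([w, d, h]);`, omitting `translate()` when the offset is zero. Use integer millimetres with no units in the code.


translate([210, 192, 0]) cube([55, 40, 524]);
translate([605, 192, 0]) cube([55, 40, 524]);
translate([265, 192, 0]) cube([340, 40, 55]);
translate([265, 192, 469]) cube([340, 40, 55]);


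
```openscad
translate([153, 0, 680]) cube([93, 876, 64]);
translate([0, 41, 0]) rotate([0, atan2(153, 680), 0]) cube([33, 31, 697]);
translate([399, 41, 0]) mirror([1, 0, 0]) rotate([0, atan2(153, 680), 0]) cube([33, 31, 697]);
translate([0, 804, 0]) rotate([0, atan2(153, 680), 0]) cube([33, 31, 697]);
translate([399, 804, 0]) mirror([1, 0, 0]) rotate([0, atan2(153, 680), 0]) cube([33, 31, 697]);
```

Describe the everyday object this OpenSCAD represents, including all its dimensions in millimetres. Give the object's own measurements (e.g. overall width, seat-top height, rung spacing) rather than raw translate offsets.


A sawhorse. A 93×876×64 mm beam (x, y, z) sits on two A-frame leg pairs. Each pair is two raked legs of 33×31 mm section (31 mm along y) splaying symmetrically in x. Each leg rises 680 mm vertically over 153 mm of horizontal reach and is 697 mm long along its own axis. Every leg's outer bottom edge rests on the floor and its outer top edge meets a bottom edge of the beam — the left legs (tilting toward +x) meet the beam's −x bottom edge, the right legs (their mirror images, tilting toward −x) meet its +x bottom edge — so the leg tops tuck under the beam, the beam's underside is 680 mm above the floor, and the feet are 399 mm apart outside-to-outside with the beam centred between them. The two leg pairs are set in 41 mm from either end of the beam.


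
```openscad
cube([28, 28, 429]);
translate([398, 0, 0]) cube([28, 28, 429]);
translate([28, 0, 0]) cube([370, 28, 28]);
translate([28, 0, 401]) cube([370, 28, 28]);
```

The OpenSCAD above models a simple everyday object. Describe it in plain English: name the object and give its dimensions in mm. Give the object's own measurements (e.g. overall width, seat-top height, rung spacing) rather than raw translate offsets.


A rectangular picture frame lying in the x–z plane (depth along y). The opening is 370 mm wide (x) by 373 mm tall (z), surrounded by a border 28 mm wide on all four sides. The frame is 28 mm deep and is made of two full-height vertical stiles with two horizontal rails fitted between them.


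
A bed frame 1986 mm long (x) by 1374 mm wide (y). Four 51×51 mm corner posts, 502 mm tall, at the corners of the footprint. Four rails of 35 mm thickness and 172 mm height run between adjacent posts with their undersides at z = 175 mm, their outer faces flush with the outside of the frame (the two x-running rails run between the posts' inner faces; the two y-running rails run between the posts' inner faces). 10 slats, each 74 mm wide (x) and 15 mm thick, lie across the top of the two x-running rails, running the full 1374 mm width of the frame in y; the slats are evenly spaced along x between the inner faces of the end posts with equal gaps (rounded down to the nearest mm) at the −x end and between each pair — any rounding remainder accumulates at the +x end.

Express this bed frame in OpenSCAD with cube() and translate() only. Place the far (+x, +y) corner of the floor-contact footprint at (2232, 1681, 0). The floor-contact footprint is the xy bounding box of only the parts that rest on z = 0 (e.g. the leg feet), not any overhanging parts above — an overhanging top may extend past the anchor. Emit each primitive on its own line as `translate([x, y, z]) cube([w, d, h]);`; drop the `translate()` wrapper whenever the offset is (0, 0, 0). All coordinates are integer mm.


translate([246, 307, 0]) cube([51, 51, 502]);
translate([246, 1630, 0]) cube([51, 51, 502]);
translate([2181, 307, 0]) cube([51, 51, 502]);
translate([2181, 1630, 0]) cube([51, 51, 502]);
translate([297, 307, 175]) cube([1884, 35, 172]);
translate([297, 1646, 175]) cube([1884, 35, 172]);
translate([246, 358, 175]) cube([35, 1272, 172]);
translate([2197, 358, 175]) cube([35, 1272, 172]);
translate([401, 307, 347]) cube([74, 1374, 15]);
translate([579, 307, 347]) cube([74, 1374, 15]);
translate([757, 307, 347]) cube([74, 1374, 15]);
translate([935, 307, 347]) cube([74, 1374, 15]);
translate([1113, 307, 347]) cube([74, 1374, 15]);
translate([1291, 307, 347]) cube([74, 1374, 15]);
translate([1469, 307, 347]) cube([74, 1374, 15]);
translate([1647, 307, 347]) cube([74, 1374, 15]);
translate([1825, 307, 347]) cube([74, 1374, 15]);
translate([2003, 307, 347]) cube([74, 1374, 15]);


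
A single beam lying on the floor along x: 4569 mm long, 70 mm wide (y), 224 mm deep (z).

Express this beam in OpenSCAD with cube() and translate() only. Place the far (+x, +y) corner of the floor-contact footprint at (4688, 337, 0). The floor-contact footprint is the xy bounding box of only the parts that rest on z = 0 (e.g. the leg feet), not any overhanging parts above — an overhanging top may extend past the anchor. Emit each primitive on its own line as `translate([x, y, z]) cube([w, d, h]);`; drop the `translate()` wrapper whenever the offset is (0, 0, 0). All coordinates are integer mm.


translate([119, 267, 0]) cube([4569, 70, 224]);


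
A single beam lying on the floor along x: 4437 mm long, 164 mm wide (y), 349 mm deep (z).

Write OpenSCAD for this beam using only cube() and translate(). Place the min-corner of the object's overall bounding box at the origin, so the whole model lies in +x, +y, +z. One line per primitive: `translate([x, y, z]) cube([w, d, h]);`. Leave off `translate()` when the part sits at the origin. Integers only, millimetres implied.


cube([4437, 164, 349]);
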